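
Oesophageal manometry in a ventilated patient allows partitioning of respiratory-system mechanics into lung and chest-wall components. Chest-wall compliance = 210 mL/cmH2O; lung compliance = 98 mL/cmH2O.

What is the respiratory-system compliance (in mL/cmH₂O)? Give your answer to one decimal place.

66.8

Lung and chest wall are elastances in series: 1/Crs = 1/CL + 1/Ccw.
1/Crs = 1/98 + 1/210 = 0.01497.
Crs = 66.8 mL/cmH2O.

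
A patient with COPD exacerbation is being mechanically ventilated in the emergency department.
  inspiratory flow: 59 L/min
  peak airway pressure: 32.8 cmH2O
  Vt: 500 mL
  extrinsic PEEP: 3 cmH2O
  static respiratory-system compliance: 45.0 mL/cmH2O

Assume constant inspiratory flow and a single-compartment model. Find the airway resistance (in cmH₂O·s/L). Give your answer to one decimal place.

Flow: 59 L/min ÷ 60 = 0.9833 L/s.
Equation of motion (constant flow): PIP = Vt/C + R·V̇ + PEEP.
R·V̇ = PIP − Vt/C − PEEP = 32.8 − 500/45.0 − 3 = 32.8 − 11.111 − 3 = 18.689 cmH2O.
R = 18.689 / 0.9833 = 19.006 cmH2O·s/L.

19.0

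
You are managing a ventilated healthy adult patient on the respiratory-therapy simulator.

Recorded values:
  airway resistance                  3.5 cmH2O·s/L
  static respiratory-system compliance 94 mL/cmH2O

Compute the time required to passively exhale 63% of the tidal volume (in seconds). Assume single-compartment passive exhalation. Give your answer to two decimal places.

τ = R × C = 3.5 × 94 mL/cmH2O = 3.5 × 0.094 L/cmH2O = 0.329 s.
Exhaled fraction f = 1 − e^(−t/τ) → t = −τ·ln(1 − f) = −0.329·ln(0.37) = 0.3271 s.

0.33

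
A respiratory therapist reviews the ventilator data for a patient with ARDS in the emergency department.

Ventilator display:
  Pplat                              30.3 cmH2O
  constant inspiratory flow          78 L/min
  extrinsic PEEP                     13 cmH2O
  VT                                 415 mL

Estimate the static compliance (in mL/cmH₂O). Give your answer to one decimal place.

Cstat = Vt / (Pplat − PEEP) = 415 / (30.3 − 13) = 415 / 17.3 = 23.988 mL/cmH2O.

24.0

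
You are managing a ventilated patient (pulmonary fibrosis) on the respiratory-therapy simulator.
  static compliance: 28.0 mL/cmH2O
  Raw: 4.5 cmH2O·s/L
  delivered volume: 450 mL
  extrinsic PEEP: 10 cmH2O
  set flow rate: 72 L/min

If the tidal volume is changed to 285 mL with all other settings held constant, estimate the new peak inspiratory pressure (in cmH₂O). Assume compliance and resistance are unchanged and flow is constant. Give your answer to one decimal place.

25.6

Flow: 72 L/min ÷ 60 = 1.2 L/s.
PIP = Vt/C + R·V̇ + PEEP (constant-flow equation of motion).
Only the elastic term changes: ΔPIP = ΔVt / C = (285 − 450) / 28.0 = -5.893 cmH2O.
Original PIP = 450/28.0 + 4.5×1.2 + 10 = 31.471 cmH2O; new PIP = 31.471 + (-5.893) = 25.578 cmH2O.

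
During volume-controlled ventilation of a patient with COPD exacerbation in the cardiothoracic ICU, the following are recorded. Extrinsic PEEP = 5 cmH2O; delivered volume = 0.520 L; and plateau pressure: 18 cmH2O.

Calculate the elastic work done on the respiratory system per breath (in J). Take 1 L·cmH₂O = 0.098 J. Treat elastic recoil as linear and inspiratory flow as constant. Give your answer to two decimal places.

Elastic work ≈ ½ × (Pplat − PEEP) × Vt = 0.5 × (18 − 5) × 0.520 L = 0.5 × 13.0 × 0.520 = 3.38 L·cmH2O.
× 0.098 J/(L·cmH2O) → 0.3312 J.

0.33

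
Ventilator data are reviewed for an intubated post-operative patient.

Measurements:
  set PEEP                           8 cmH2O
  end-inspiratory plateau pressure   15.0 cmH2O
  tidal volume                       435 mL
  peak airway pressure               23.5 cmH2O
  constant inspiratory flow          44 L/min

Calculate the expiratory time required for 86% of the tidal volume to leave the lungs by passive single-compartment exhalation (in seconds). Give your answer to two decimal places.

Flow: 44 L/min ÷ 60 = 0.7333 L/s.
R = (PIP − Pplat)/V̇ = (23.5 − 15.0) / 0.7333 = 8.5/0.7333 = 11.591 cmH2O·s/L.
C = Vt/(Pplat − PEEP) = 435.0 / (15.0 − 8) = 435.0/7.0 = 62.143 mL/cmH2O.
τ = R × C = 11.591 × 0.06214 L/cmH2O = 0.7203 s.
t = −τ·ln(1 − 0.86) = −0.7203·ln(0.14) = 1.416 s.

1.42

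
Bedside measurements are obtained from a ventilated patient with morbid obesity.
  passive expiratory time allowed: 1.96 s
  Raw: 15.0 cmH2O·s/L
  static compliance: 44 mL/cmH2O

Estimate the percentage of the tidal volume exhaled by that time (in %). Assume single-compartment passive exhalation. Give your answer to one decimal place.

τ = R × C = 15.0 × 44 mL/cmH2O = 15.0 × 0.044 L/cmH2O = 0.66 s.
Passive exhalation: V(t)/V₀ = e^(−t/τ) = e^(−1.96/0.66) = 0.05132.
Fraction exhaled = 1 − 0.05132 = 0.9487 → 94.87%.

94.9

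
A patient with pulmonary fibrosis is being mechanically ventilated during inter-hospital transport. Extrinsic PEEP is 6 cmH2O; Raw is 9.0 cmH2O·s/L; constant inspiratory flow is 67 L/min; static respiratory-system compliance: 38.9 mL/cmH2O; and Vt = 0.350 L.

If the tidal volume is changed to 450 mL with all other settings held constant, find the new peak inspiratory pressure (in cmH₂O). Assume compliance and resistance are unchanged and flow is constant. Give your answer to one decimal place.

Flow: 67 L/min ÷ 60 = 1.1167 L/s.
PIP = Vt/C + R·V̇ + PEEP (constant-flow equation of motion).
Only the elastic term changes: ΔPIP = ΔVt / C = (450 − 350) / 38.9 = 2.571 cmH2O.
Original PIP = 350/38.9 + 9.0×1.1167 + 6 = 25.048 cmH2O; new PIP = 25.048 + (2.571) = 27.619 cmH2O.

27.6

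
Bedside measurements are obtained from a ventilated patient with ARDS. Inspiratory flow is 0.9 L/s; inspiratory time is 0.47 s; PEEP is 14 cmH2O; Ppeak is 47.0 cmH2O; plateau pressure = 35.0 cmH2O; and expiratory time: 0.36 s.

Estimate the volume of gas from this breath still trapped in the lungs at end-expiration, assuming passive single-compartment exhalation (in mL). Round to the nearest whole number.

Vt = flow × Ti = 0.9 L/s × 0.47 s × 1000 mL/L = 423.0 mL.
R = (PIP − Pplat)/V̇ = (47.0 − 35.0) / 0.9 = 12.0/0.9 = 13.333 cmH2O·s/L.
C = Vt/(Pplat − PEEP) = 423.0 / (35.0 − 14) = 423.0/21.0 = 20.143 mL/cmH2O.
τ = R × C = 13.333 × 0.02014 L/cmH2O = 0.2685 s.
Fraction remaining = e^(−Te/τ) = e^(−0.36/0.2685) = 0.2616.
Trapped volume = 423.0 × 0.2616 = 110.66 mL.

111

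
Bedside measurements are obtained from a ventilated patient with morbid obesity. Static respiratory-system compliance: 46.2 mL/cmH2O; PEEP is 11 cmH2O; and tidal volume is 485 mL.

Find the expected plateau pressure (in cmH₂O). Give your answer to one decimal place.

Pplat = PEEP + Vt / Cstat = 11 + 485 / 46.2 = 11 + 10.498 = 21.498 cmH2O.

21.5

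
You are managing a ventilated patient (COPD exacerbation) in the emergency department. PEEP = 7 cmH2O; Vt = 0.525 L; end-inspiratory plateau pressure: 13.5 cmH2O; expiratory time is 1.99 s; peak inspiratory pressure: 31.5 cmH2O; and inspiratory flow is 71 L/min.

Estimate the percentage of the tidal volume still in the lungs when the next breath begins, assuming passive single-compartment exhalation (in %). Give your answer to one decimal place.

19.8

Flow: 71 L/min ÷ 60 = 1.1833 L/s.
R = (PIP − Pplat)/V̇ = (31.5 − 13.5) / 1.1833 = 18.0/1.1833 = 15.212 cmH2O·s/L.
C = Vt/(Pplat − PEEP) = 525.0 / (13.5 − 7) = 525.0/6.5 = 80.769 mL/cmH2O.
τ = R × C = 15.212 × 0.08077 L/cmH2O = 1.229 s.
Fraction remaining at end-expiration = e^(−Te/τ) = e^(−1.99/1.229) = 0.1981 → 19.81%.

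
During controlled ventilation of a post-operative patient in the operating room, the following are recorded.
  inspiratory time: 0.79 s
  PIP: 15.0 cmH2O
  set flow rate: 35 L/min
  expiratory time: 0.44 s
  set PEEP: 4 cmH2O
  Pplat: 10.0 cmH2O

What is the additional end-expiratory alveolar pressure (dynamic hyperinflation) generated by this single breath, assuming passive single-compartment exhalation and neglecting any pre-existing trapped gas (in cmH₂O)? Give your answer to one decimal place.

Flow: 35 L/min ÷ 60 = 0.5833 L/s.
Vt = flow × Ti = 0.5833 L/s × 0.79 s × 1000 mL/L = 460.81 mL.
R = (PIP − Pplat)/V̇ = (15.0 − 10.0) / 0.5833 = 5.0/0.5833 = 8.572 cmH2O·s/L.
C = Vt/(Pplat − PEEP) = 460.81 / (10.0 − 4) = 460.81/6.0 = 76.802 mL/cmH2O.
τ = R × C = 8.572 × 0.0768 L/cmH2O = 0.6583 s.
Fraction remaining = e^(−Te/τ) = e^(−0.44/0.6583) = 0.5125; trapped volume = 460.81 × 0.5125 = 236.17 mL.
Additional alveolar pressure from trapping ≈ V_trapped / C = 236.17 / 76.802 = 3.075 cmH2O.

3.1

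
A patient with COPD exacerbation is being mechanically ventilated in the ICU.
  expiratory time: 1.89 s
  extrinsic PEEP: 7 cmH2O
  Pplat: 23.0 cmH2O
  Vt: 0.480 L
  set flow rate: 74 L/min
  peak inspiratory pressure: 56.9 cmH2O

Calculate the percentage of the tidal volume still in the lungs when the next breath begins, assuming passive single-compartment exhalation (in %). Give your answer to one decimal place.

Flow: 74 L/min ÷ 60 = 1.2333 L/s.
R = (PIP − Pplat)/V̇ = (56.9 − 23.0) / 1.2333 = 33.9/1.2333 = 27.487 cmH2O·s/L.
C = Vt/(Pplat − PEEP) = 480.0 / (23.0 − 7) = 480.0/16.0 = 30.0 mL/cmH2O.
τ = R × C = 27.487 × 0.03 L/cmH2O = 0.8246 s.
Fraction remaining at end-expiration = e^(−Te/τ) = e^(−1.89/0.8246) = 0.1011 → 10.11%.

10.1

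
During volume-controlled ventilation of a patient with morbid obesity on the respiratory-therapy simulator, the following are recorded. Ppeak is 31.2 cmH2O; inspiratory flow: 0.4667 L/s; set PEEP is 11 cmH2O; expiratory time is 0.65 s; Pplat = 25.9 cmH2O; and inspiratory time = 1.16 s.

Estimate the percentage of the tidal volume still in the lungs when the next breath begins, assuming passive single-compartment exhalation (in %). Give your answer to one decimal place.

Vt = flow × Ti = 0.4667 L/s × 1.16 s × 1000 mL/L = 541.37 mL.
R = (PIP − Pplat)/V̇ = (31.2 − 25.9) / 0.4667 = 5.3/0.4667 = 11.356 cmH2O·s/L.
C = Vt/(Pplat − PEEP) = 541.37 / (25.9 − 11) = 541.37/14.9 = 36.334 mL/cmH2O.
τ = R × C = 11.356 × 0.03633 L/cmH2O = 0.4126 s.
Fraction remaining at end-expiration = e^(−Te/τ) = e^(−0.65/0.4126) = 0.2069 → 20.69%.

20.7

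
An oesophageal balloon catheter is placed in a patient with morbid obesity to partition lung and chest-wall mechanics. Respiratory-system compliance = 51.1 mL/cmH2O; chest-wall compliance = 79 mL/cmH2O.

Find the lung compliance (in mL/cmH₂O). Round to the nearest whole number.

145

1/CL = 1/Crs − 1/Ccw.
1/CL = 1/51.1 − 1/79 = 0.006911.
CL = 144.7 mL/cmH2O.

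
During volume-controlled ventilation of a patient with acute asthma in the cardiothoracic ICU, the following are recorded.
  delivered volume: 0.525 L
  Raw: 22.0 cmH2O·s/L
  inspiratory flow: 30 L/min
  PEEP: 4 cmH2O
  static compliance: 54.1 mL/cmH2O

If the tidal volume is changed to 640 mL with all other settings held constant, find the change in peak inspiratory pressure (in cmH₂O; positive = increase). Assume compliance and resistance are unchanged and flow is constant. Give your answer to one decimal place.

2.1

PIP = Vt/C + R·V̇ + PEEP (constant-flow equation of motion).
Only the elastic term changes: ΔPIP = ΔVt / C = (640 − 525) / 54.1 = 2.126 cmH2O.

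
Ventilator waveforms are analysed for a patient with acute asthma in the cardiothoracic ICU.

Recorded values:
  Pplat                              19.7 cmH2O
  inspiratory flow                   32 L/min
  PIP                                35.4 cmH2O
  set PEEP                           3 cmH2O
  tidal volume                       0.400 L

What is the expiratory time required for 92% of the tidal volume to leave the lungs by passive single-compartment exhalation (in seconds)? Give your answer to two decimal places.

1.78

Flow: 32 L/min ÷ 60 = 0.5333 L/s.
R = (PIP − Pplat)/V̇ = (35.4 − 19.7) / 0.5333 = 15.7/0.5333 = 29.439 cmH2O·s/L.
C = Vt/(Pplat − PEEP) = 400.0 / (19.7 − 3) = 400.0/16.7 = 23.952 mL/cmH2O.
τ = R × C = 29.439 × 0.02395 L/cmH2O = 0.7051 s.
t = −τ·ln(1 − 0.92) = −0.7051·ln(0.08) = 1.781 s.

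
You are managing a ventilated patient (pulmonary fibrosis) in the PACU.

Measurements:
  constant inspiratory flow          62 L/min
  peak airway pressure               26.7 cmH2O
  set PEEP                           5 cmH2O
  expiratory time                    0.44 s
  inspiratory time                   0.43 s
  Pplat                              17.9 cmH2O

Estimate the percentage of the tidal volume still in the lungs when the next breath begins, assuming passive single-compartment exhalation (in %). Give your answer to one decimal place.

22.3

Flow: 62 L/min ÷ 60 = 1.0333 L/s.
Vt = flow × Ti = 1.0333 L/s × 0.43 s × 1000 mL/L = 444.32 mL.
R = (PIP − Pplat)/V̇ = (26.7 − 17.9) / 1.0333 = 8.8/1.0333 = 8.516 cmH2O·s/L.
C = Vt/(Pplat − PEEP) = 444.32 / (17.9 − 5) = 444.32/12.9 = 34.443 mL/cmH2O.
τ = R × C = 8.516 × 0.03444 L/cmH2O = 0.2933 s.
Fraction remaining at end-expiration = e^(−Te/τ) = e^(−0.44/0.2933) = 0.2231 → 22.31%.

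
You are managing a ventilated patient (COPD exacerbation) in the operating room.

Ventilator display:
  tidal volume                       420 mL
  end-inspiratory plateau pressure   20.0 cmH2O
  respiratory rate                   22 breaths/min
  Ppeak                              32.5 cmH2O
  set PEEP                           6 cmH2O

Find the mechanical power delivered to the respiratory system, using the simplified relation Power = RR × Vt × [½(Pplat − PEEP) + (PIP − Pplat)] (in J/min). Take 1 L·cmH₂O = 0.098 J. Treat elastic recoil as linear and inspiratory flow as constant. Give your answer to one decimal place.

Per-breath work = Vt × [½(Pplat−PEEP) + (PIP−Pplat)] = 0.420 × [0.5×14.0 + 12.5] = 0.420 × 19.5 = 8.19 L·cmH2O.
Power = 22 × 8.19 = 180.18 L·cmH2O/min.
× 0.098 J/(L·cmH2O) → 17.658 J/min.

17.7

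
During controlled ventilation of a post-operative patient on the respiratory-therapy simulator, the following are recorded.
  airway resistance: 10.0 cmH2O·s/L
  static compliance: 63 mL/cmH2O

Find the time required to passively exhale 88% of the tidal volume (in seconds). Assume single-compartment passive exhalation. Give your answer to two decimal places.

τ = R × C = 10.0 × 63 mL/cmH2O = 10.0 × 0.063 L/cmH2O = 0.63 s.
Exhaled fraction f = 1 − e^(−t/τ) → t = −τ·ln(1 − f) = −0.63·ln(0.12) = 1.336 s.

1.34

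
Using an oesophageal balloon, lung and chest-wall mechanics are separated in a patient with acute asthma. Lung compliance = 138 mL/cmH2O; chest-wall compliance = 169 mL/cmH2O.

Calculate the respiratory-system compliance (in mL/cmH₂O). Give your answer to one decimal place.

Lung and chest wall are elastances in series: 1/Crs = 1/CL + 1/Ccw.
1/Crs = 1/138 + 1/169 = 0.01316.
Crs = 75.988 mL/cmH2O.

76.0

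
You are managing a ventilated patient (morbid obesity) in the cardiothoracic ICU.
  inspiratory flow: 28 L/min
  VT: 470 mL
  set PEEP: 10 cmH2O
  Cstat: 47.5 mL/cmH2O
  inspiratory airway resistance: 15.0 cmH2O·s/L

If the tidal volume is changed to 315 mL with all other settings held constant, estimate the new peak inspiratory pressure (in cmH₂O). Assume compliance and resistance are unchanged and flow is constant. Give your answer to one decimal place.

Flow: 28 L/min ÷ 60 = 0.4667 L/s.
PIP = Vt/C + R·V̇ + PEEP (constant-flow equation of motion).
Only the elastic term changes: ΔPIP = ΔVt / C = (315 − 470) / 47.5 = -3.263 cmH2O.
Original PIP = 470/47.5 + 15.0×0.4667 + 10 = 26.895 cmH2O; new PIP = 26.895 + (-3.263) = 23.632 cmH2O.

23.6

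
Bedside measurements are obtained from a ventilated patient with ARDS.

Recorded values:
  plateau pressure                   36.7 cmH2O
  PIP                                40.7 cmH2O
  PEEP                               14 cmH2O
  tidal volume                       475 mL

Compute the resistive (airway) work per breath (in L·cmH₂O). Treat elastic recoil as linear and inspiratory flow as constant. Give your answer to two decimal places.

With constant inspiratory flow the resistive pressure is constant at PIP − Pplat = 40.7 − 36.7 = 4.0 cmH2O, so resistive work = 4.0 × 0.475 = 1.9 L·cmH2O.

1.90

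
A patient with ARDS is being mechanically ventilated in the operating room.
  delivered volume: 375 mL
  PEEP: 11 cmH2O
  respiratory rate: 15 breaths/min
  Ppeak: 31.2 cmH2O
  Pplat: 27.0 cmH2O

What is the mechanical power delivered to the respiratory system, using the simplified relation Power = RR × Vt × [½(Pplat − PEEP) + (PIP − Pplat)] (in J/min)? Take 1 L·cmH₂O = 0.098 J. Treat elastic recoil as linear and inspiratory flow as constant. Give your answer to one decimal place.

Per-breath work = Vt × [½(Pplat−PEEP) + (PIP−Pplat)] = 0.375 × [0.5×16.0 + 4.2] = 0.375 × 12.2 = 4.575 L·cmH2O.
Power = 15 × 4.575 = 68.625 L·cmH2O/min.
× 0.098 J/(L·cmH2O) → 6.725 J/min.

6.7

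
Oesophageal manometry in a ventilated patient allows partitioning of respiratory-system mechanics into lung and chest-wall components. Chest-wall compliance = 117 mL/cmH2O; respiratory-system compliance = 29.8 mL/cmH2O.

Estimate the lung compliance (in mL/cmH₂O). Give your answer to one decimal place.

40.0

1/CL = 1/Crs − 1/Ccw.
1/CL = 1/29.8 − 1/117 = 0.02501.
CL = 39.984 mL/cmH2O.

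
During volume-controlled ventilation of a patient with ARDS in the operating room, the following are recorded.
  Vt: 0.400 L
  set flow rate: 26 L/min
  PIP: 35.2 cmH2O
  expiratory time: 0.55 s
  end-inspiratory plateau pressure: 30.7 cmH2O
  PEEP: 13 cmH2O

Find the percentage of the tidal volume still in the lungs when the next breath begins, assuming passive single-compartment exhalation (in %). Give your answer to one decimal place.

9.6

Flow: 26 L/min ÷ 60 = 0.4333 L/s.
R = (PIP − Pplat)/V̇ = (35.2 − 30.7) / 0.4333 = 4.5/0.4333 = 10.385 cmH2O·s/L.
C = Vt/(Pplat − PEEP) = 400.0 / (30.7 − 13) = 400.0/17.7 = 22.599 mL/cmH2O.
τ = R × C = 10.385 × 0.0226 L/cmH2O = 0.2347 s.
Fraction remaining at end-expiration = e^(−Te/τ) = e^(−0.55/0.2347) = 0.096 → 9.6%.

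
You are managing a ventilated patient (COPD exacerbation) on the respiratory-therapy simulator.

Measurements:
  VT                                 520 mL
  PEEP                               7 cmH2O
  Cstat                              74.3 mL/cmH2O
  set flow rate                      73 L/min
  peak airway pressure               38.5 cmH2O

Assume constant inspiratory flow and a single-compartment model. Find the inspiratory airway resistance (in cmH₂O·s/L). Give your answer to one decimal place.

20.1

Flow: 73 L/min ÷ 60 = 1.2167 L/s.
Equation of motion (constant flow): PIP = Vt/C + R·V̇ + PEEP.
R·V̇ = PIP − Vt/C − PEEP = 38.5 − 520/74.3 − 7 = 38.5 − 6.999 − 7 = 24.501 cmH2O.
R = 24.501 / 1.2167 = 20.137 cmH2O·s/L.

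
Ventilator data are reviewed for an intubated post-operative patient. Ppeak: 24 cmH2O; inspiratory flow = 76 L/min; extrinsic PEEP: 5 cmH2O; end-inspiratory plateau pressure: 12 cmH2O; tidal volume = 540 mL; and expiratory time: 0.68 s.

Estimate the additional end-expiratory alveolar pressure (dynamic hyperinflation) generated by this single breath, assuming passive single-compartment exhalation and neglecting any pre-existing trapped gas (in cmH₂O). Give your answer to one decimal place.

Flow: 76 L/min ÷ 60 = 1.2667 L/s.
R = (PIP − Pplat)/V̇ = (24 − 12) / 1.2667 = 12.0/1.2667 = 9.473 cmH2O·s/L.
C = Vt/(Pplat − PEEP) = 540.0 / (12 − 5) = 540.0/7.0 = 77.143 mL/cmH2O.
τ = R × C = 9.473 × 0.07714 L/cmH2O = 0.7307 s.
Fraction remaining = e^(−Te/τ) = e^(−0.68/0.7307) = 0.3943; trapped volume = 540.0 × 0.3943 = 212.92 mL.
Additional alveolar pressure from trapping ≈ V_trapped / C = 212.92 / 77.143 = 2.76 cmH2O.

2.8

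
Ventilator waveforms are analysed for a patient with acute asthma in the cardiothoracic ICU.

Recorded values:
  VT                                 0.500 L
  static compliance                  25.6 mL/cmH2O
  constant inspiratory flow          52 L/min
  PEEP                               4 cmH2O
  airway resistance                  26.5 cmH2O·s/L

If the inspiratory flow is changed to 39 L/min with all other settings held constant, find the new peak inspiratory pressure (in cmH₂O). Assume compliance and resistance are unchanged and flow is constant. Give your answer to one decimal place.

40.8

Flow: 52 L/min ÷ 60 = 0.8667 L/s.
New flow: 39 L/min ÷ 60 = 0.65 L/s.
PIP = Vt/C + R·V̇ + PEEP (constant-flow equation of motion).
Only the resistive term changes: ΔPIP = R × ΔV̇ = 26.5 × (0.65 − 0.8667) = 26.5 × -0.2167 = -5.743 cmH2O.
Original PIP = 500/25.6 + 26.5×0.8667 + 4 = 46.499 cmH2O; new PIP = 46.499 + (-5.743) = 40.756 cmH2O.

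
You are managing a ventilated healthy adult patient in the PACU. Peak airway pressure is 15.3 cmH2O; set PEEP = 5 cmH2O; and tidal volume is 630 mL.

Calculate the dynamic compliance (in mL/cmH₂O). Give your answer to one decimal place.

Dynamic compliance = Vt / (PIP − PEEP) = 630 / (15.3 − 5) = 630 / 10.3 = 61.165 mL/cmH2O.

61.2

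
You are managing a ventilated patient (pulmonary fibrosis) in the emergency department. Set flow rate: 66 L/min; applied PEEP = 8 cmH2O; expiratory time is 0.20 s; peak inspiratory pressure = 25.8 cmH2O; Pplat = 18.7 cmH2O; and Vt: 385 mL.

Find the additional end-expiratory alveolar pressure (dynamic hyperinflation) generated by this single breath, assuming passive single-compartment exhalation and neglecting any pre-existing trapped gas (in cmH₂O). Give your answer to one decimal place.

4.5

Flow: 66 L/min ÷ 60 = 1.1 L/s.
R = (PIP − Pplat)/V̇ = (25.8 − 18.7) / 1.1 = 7.1/1.1 = 6.455 cmH2O·s/L.
C = Vt/(Pplat − PEEP) = 385.0 / (18.7 − 8) = 385.0/10.7 = 35.981 mL/cmH2O.
τ = R × C = 6.455 × 0.03598 L/cmH2O = 0.2323 s.
Fraction remaining = e^(−Te/τ) = e^(−0.20/0.2323) = 0.4228; trapped volume = 385.0 × 0.4228 = 162.78 mL.
Additional alveolar pressure from trapping ≈ V_trapped / C = 162.78 / 35.981 = 4.524 cmH2O.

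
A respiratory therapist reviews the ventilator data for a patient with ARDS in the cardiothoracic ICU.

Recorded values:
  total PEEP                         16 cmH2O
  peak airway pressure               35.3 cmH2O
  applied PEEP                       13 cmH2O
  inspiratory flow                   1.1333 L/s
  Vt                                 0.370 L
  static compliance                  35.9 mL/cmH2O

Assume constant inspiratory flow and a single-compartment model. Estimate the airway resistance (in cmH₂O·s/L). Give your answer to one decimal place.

Total PEEP = 16 cmH2O (set 13 + intrinsic 3); this is the baseline alveolar pressure.
Equation of motion (constant flow): PIP = Vt/C + R·V̇ + PEEP.
R·V̇ = PIP − Vt/C − PEEP = 35.3 − 370/35.9 − 16 = 35.3 − 10.306 − 16 = 8.994 cmH2O.
R = 8.994 / 1.1333 = 7.936 cmH2O·s/L.

7.9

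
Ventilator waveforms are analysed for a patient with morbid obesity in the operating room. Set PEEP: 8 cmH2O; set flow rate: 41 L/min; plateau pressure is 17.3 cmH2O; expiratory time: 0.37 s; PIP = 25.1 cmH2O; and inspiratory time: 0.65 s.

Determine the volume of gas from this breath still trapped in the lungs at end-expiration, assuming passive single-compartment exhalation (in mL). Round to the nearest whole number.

225

Flow: 41 L/min ÷ 60 = 0.6833 L/s.
Vt = flow × Ti = 0.6833 L/s × 0.65 s × 1000 mL/L = 444.15 mL.
R = (PIP − Pplat)/V̇ = (25.1 − 17.3) / 0.6833 = 7.8/0.6833 = 11.415 cmH2O·s/L.
C = Vt/(Pplat − PEEP) = 444.15 / (17.3 − 8) = 444.15/9.3 = 47.758 mL/cmH2O.
τ = R × C = 11.415 × 0.04776 L/cmH2O = 0.5452 s.
Fraction remaining = e^(−Te/τ) = e^(−0.37/0.5452) = 0.5073.
Trapped volume = 444.15 × 0.5073 = 225.32 mL.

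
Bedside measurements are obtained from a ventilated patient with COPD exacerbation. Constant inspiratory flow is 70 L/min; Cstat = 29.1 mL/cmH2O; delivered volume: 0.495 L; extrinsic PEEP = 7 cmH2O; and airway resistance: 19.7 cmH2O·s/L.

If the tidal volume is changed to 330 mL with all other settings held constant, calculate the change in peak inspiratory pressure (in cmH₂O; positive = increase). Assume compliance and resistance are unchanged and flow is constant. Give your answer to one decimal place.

PIP = Vt/C + R·V̇ + PEEP (constant-flow equation of motion).
Only the elastic term changes: ΔPIP = ΔVt / C = (330 − 495) / 29.1 = -5.67 cmH2O.

-5.7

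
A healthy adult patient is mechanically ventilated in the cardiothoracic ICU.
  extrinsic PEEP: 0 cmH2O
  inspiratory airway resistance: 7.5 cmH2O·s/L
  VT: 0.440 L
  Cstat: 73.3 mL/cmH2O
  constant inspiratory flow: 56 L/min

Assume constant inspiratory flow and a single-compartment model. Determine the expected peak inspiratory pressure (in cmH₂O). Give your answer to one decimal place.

13.0

Flow: 56 L/min ÷ 60 = 0.9333 L/s.
Equation of motion (constant flow): PIP = Vt/C + R·V̇ + PEEP.
PIP = 440/73.3 + 7.5×0.9333 + 0 = 6.003 + 7.0 + 0 = 13.003 cmH2O.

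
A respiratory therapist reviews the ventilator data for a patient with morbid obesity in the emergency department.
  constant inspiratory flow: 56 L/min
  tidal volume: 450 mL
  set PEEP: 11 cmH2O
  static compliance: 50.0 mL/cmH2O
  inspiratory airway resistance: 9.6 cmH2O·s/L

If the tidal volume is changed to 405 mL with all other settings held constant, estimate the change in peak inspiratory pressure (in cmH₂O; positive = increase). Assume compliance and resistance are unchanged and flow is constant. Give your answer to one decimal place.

-0.9

PIP = Vt/C + R·V̇ + PEEP (constant-flow equation of motion).
Only the elastic term changes: ΔPIP = ΔVt / C = (405 − 450) / 50.0 = -0.9 cmH2O.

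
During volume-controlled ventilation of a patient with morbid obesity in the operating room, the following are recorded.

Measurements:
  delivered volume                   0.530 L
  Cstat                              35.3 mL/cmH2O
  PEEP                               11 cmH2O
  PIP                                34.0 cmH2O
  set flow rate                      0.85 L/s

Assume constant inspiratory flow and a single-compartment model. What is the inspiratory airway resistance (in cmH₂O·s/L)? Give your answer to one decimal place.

Equation of motion (constant flow): PIP = Vt/C + R·V̇ + PEEP.
R·V̇ = PIP − Vt/C − PEEP = 34.0 − 530/35.3 − 11 = 34.0 − 15.014 − 11 = 7.986 cmH2O.
R = 7.986 / 0.85 = 9.395 cmH2O·s/L.

9.4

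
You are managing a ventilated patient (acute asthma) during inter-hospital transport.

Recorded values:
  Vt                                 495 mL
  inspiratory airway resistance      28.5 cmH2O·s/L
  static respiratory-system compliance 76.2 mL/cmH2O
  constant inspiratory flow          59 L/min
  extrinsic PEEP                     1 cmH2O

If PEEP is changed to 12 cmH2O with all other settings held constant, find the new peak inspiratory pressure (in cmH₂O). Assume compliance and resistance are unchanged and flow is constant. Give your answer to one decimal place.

Flow: 59 L/min ÷ 60 = 0.9833 L/s.
PIP = Vt/C + R·V̇ + PEEP (constant-flow equation of motion).
Only the baseline term changes: ΔPIP = ΔPEEP = 12 − 1 = 11.0 cmH2O.
Original PIP = 495/76.2 + 28.5×0.9833 + 1 = 35.52 cmH2O; new PIP = 35.52 + (11.0) = 46.52 cmH2O.

46.5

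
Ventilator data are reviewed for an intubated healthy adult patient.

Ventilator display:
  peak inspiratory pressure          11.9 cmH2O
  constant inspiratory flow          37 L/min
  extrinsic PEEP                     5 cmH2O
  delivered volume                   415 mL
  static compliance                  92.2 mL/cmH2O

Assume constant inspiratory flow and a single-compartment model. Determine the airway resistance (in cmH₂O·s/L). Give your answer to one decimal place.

3.9

Flow: 37 L/min ÷ 60 = 0.6167 L/s.
Equation of motion (constant flow): PIP = Vt/C + R·V̇ + PEEP.
R·V̇ = PIP − Vt/C − PEEP = 11.9 − 415/92.2 − 5 = 11.9 − 4.501 − 5 = 2.399 cmH2O.
R = 2.399 / 0.6167 = 3.89 cmH2O·s/L.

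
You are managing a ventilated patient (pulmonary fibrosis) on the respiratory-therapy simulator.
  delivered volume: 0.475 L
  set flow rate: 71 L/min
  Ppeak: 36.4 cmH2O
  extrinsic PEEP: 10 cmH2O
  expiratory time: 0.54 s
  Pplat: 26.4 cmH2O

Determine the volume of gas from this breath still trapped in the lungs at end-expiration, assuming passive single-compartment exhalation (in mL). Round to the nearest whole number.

52

Flow: 71 L/min ÷ 60 = 1.1833 L/s.
R = (PIP − Pplat)/V̇ = (36.4 − 26.4) / 1.1833 = 10.0/1.1833 = 8.451 cmH2O·s/L.
C = Vt/(Pplat − PEEP) = 475.0 / (26.4 − 10) = 475.0/16.4 = 28.963 mL/cmH2O.
τ = R × C = 8.451 × 0.02896 L/cmH2O = 0.2447 s.
Fraction remaining = e^(−Te/τ) = e^(−0.54/0.2447) = 0.1101.
Trapped volume = 475.0 × 0.1101 = 52.298 mL.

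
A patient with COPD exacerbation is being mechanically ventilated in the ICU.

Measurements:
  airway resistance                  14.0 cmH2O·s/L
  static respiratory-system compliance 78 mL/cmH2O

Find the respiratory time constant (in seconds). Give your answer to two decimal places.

1.09

τ = R × C = 14.0 × 78 mL/cmH2O = 14.0 × 0.078 L/cmH2O = 1.092 s.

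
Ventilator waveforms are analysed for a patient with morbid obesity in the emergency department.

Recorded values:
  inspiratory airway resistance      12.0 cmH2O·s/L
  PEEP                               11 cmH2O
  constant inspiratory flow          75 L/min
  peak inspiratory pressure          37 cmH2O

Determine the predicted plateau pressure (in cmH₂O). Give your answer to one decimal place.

Flow: 75 L/min ÷ 60 = 1.25 L/s.
Pplat = PIP − Raw × flow = 37 − 12.0 × 1.25 = 37 − 15.0 = 22.0 cmH2O.

22.0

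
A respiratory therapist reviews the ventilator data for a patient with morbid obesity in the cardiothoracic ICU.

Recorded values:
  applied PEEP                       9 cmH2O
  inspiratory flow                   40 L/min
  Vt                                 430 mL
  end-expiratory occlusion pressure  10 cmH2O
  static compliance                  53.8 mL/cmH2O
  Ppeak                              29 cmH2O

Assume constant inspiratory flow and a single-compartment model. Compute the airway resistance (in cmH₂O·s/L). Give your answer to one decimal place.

Flow: 40 L/min ÷ 60 = 0.6667 L/s.
Total PEEP = 10 cmH2O (set 9 + intrinsic 1); this is the baseline alveolar pressure.
Equation of motion (constant flow): PIP = Vt/C + R·V̇ + PEEP.
R·V̇ = PIP − Vt/C − PEEP = 29 − 430/53.8 − 10 = 29 − 7.993 − 10 = 11.007 cmH2O.
R = 11.007 / 0.6667 = 16.51 cmH2O·s/L.

16.5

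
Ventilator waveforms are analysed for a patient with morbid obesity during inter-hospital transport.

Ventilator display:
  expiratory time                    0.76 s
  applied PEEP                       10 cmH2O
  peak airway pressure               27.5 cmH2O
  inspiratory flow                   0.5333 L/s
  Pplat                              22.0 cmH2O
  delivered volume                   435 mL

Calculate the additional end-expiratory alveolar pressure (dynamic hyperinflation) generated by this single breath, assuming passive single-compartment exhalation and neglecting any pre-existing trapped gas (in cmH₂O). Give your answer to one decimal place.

1.6

R = (PIP − Pplat)/V̇ = (27.5 − 22.0) / 0.5333 = 5.5/0.5333 = 10.313 cmH2O·s/L.
C = Vt/(Pplat − PEEP) = 435.0 / (22.0 − 10) = 435.0/12.0 = 36.25 mL/cmH2O.
τ = R × C = 10.313 × 0.03625 L/cmH2O = 0.3738 s.
Fraction remaining = e^(−Te/τ) = e^(−0.76/0.3738) = 0.1309; trapped volume = 435.0 × 0.1309 = 56.942 mL.
Additional alveolar pressure from trapping ≈ V_trapped / C = 56.942 / 36.25 = 1.571 cmH2O.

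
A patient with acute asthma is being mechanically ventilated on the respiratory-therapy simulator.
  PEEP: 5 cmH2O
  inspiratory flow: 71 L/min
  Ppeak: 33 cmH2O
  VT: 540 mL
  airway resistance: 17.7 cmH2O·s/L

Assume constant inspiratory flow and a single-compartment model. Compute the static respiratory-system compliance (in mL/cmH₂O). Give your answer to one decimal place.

Flow: 71 L/min ÷ 60 = 1.1833 L/s.
Equation of motion (constant flow): PIP = Vt/C + R·V̇ + PEEP.
Vt/C = PIP − R·V̇ − PEEP = 33 − 17.7×1.1833 − 5 = 33 − 20.944 − 5 = 7.056 cmH2O.
C = Vt / 7.056 = 540 / 7.056 = 76.531 mL/cmH2O.

76.5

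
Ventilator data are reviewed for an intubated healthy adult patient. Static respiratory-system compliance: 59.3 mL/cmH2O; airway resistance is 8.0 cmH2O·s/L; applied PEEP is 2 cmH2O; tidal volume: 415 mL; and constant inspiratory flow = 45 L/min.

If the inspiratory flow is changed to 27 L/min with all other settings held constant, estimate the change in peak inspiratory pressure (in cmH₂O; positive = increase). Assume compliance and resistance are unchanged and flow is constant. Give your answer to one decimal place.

-2.4

Flow: 45 L/min ÷ 60 = 0.75 L/s.
New flow: 27 L/min ÷ 60 = 0.45 L/s.
PIP = Vt/C + R·V̇ + PEEP (constant-flow equation of motion).
Only the resistive term changes: ΔPIP = R × ΔV̇ = 8.0 × (0.45 − 0.75) = 8.0 × -0.3 = -2.4 cmH2O.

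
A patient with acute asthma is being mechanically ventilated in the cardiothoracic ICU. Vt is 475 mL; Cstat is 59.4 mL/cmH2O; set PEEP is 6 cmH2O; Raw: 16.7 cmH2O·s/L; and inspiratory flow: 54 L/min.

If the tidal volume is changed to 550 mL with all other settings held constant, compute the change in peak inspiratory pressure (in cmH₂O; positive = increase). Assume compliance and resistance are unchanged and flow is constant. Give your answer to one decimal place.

PIP = Vt/C + R·V̇ + PEEP (constant-flow equation of motion).
Only the elastic term changes: ΔPIP = ΔVt / C = (550 − 475) / 59.4 = 1.263 cmH2O.

1.3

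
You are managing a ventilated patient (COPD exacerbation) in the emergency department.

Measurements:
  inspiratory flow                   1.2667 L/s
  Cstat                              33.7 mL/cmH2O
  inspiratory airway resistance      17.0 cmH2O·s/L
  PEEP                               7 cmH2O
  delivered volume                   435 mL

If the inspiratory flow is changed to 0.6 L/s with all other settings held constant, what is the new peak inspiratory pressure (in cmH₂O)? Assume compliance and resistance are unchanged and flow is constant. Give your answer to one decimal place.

30.1

PIP = Vt/C + R·V̇ + PEEP (constant-flow equation of motion).
Only the resistive term changes: ΔPIP = R × ΔV̇ = 17.0 × (0.6 − 1.2667) = 17.0 × -0.6667 = -11.334 cmH2O.
Original PIP = 435/33.7 + 17.0×1.2667 + 7 = 41.442 cmH2O; new PIP = 41.442 + (-11.334) = 30.108 cmH2O.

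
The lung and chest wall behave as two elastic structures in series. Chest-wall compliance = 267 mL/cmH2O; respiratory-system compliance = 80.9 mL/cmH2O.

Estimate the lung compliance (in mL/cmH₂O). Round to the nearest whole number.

116

1/CL = 1/Crs − 1/Ccw.
1/CL = 1/80.9 − 1/267 = 0.008616.
CL = 116.06 mL/cmH2O.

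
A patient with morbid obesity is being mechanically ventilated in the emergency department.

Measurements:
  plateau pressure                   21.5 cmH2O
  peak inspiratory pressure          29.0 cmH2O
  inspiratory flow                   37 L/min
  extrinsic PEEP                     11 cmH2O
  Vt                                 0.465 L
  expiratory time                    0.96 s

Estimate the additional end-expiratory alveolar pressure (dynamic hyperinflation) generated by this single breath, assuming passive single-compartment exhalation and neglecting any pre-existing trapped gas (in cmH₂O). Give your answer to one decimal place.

1.8

Flow: 37 L/min ÷ 60 = 0.6167 L/s.
R = (PIP − Pplat)/V̇ = (29.0 − 21.5) / 0.6167 = 7.5/0.6167 = 12.162 cmH2O·s/L.
C = Vt/(Pplat − PEEP) = 465.0 / (21.5 − 11) = 465.0/10.5 = 44.286 mL/cmH2O.
τ = R × C = 12.162 × 0.04429 L/cmH2O = 0.5387 s.
Fraction remaining = e^(−Te/τ) = e^(−0.96/0.5387) = 0.1683; trapped volume = 465.0 × 0.1683 = 78.26 mL.
Additional alveolar pressure from trapping ≈ V_trapped / C = 78.26 / 44.286 = 1.767 cmH2O.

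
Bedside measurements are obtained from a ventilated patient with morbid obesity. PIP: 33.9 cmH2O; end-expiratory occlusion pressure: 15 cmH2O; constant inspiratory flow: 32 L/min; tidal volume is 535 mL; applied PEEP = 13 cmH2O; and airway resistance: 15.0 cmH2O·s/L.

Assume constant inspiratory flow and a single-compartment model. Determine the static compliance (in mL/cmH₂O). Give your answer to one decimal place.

Flow: 32 L/min ÷ 60 = 0.5333 L/s.
Total PEEP = 15 cmH2O (set 13 + intrinsic 2); this is the baseline alveolar pressure.
Equation of motion (constant flow): PIP = Vt/C + R·V̇ + PEEP.
Vt/C = PIP − R·V̇ − PEEP = 33.9 − 15.0×0.5333 − 15 = 33.9 − 8.0 − 15 = 10.9 cmH2O.
C = Vt / 10.9 = 535 / 10.9 = 49.083 mL/cmH2O.

49.1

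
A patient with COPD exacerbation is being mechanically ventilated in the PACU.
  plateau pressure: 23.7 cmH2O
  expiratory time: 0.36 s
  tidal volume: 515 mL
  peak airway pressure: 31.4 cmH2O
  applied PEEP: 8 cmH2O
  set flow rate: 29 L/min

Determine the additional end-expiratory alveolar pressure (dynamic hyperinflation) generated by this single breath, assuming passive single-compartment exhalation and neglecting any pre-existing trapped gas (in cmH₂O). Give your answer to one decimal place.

Flow: 29 L/min ÷ 60 = 0.4833 L/s.
R = (PIP − Pplat)/V̇ = (31.4 − 23.7) / 0.4833 = 7.7/0.4833 = 15.932 cmH2O·s/L.
C = Vt/(Pplat − PEEP) = 515.0 / (23.7 − 8) = 515.0/15.7 = 32.803 mL/cmH2O.
τ = R × C = 15.932 × 0.0328 L/cmH2O = 0.5226 s.
Fraction remaining = e^(−Te/τ) = e^(−0.36/0.5226) = 0.5021; trapped volume = 515.0 × 0.5021 = 258.58 mL.
Additional alveolar pressure from trapping ≈ V_trapped / C = 258.58 / 32.803 = 7.883 cmH2O.

7.9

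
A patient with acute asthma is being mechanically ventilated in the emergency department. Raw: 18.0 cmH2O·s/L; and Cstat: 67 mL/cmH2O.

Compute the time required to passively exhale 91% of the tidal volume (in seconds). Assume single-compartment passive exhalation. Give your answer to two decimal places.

2.90

τ = R × C = 18.0 × 67 mL/cmH2O = 18.0 × 0.067 L/cmH2O = 1.206 s.
Exhaled fraction f = 1 − e^(−t/τ) → t = −τ·ln(1 − f) = −1.206·ln(0.09) = 2.904 s.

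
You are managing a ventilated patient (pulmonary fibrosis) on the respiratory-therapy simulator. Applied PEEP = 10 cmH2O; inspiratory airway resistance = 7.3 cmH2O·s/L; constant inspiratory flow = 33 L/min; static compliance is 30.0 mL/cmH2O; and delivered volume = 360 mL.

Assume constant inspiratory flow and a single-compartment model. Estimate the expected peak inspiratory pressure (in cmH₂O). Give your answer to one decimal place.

Flow: 33 L/min ÷ 60 = 0.55 L/s.
Equation of motion (constant flow): PIP = Vt/C + R·V̇ + PEEP.
PIP = 360/30.0 + 7.3×0.55 + 10 = 12.0 + 4.015 + 10 = 26.015 cmH2O.

26.0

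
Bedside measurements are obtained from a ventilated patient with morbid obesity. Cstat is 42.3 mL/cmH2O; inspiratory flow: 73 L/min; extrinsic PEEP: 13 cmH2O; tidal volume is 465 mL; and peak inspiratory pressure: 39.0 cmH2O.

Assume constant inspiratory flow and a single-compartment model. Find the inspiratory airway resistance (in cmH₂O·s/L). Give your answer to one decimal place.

Flow: 73 L/min ÷ 60 = 1.2167 L/s.
Equation of motion (constant flow): PIP = Vt/C + R·V̇ + PEEP.
R·V̇ = PIP − Vt/C − PEEP = 39.0 − 465/42.3 − 13 = 39.0 − 10.993 − 13 = 15.007 cmH2O.
R = 15.007 / 1.2167 = 12.334 cmH2O·s/L.

12.3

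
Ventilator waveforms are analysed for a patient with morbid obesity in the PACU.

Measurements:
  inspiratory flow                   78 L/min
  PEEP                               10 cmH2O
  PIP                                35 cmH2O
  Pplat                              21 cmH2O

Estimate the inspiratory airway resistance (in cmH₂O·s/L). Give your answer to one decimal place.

Flow: 78 L/min ÷ 60 = 1.3 L/s.
Raw = (PIP − Pplat) / flow = (35 − 21) / 1.3 = 14.0 / 1.3 = 10.769 cmH2O·s/L.

10.8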